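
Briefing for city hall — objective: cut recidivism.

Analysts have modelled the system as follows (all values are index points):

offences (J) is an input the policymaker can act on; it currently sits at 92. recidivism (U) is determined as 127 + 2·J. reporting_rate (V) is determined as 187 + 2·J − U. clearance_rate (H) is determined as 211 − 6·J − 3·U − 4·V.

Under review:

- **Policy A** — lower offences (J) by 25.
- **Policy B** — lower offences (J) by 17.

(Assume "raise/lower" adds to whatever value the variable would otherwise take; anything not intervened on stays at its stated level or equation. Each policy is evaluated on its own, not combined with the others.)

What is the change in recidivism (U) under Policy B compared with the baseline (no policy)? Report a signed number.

Baseline:
  J = 92
  U = 127 + 2·92 = 311
Policy B (J − 17):
  J = 92 − 17 = 75
  U = 127 + 2·75 = 277
Change in U: 277 − 311 = -34

-34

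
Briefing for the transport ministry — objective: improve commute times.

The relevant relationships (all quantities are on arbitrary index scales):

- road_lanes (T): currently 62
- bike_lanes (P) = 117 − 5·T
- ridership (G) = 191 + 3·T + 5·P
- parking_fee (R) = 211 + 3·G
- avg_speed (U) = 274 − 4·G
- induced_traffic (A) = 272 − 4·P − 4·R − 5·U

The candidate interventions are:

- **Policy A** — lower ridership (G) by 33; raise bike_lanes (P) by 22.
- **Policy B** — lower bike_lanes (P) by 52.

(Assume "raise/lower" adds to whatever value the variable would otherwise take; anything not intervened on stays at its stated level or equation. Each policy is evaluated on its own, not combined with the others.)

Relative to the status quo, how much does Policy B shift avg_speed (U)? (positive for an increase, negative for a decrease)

Baseline:
  T = 62
  P = 117 − 5·62 = -193
  G = 191 + 3·62 + 5·(-193) = -588
  U = 274 − 4·(-588) = 2626
Policy B (P − 52):
  T = 62
  P = 117 − 5·62 (−52 from intervention) = -245
  G = 191 + 3·62 + 5·(-245) = -848
  U = 274 − 4·(-848) = 3666
Change in U: 3666 − 2626 = 1040

1040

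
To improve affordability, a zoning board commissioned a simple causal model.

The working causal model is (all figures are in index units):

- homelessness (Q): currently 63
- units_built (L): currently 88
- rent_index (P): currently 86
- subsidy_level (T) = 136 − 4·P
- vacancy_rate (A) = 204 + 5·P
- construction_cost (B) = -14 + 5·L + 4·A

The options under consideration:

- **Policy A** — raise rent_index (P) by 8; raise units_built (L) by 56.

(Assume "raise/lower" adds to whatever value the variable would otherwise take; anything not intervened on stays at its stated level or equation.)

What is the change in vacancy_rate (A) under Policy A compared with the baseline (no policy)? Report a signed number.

Baseline:
  P = 86
  A = 204 + 5·86 = 634
Policy A (P + 8, L + 56):
  P = 86 + 8 = 94
  A = 204 + 5·94 = 674
Change in A: 674 − 634 = 40

40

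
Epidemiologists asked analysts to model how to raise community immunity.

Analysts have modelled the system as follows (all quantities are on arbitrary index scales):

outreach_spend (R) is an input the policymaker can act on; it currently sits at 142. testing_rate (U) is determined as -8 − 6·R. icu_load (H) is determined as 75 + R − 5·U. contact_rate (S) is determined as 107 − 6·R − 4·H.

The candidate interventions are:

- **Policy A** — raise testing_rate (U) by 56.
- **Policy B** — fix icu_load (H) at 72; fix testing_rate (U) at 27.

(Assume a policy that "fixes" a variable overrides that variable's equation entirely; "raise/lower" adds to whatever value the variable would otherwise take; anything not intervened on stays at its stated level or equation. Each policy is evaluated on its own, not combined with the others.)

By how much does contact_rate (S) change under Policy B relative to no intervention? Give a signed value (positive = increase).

Baseline:
  R = 142
  U = -8 − 6·142 = -860
  H = 75 + 142 − 5·(-860) = 4517
  S = 107 − 6·142 − 4·4517 = -18813
Policy B (H := 72, U := 27):
  R = 142
  U = 27
  H = 72
  S = 107 − 6·142 − 4·72 = -1033
Change in S: -1033 − (-18813) = 17780

17780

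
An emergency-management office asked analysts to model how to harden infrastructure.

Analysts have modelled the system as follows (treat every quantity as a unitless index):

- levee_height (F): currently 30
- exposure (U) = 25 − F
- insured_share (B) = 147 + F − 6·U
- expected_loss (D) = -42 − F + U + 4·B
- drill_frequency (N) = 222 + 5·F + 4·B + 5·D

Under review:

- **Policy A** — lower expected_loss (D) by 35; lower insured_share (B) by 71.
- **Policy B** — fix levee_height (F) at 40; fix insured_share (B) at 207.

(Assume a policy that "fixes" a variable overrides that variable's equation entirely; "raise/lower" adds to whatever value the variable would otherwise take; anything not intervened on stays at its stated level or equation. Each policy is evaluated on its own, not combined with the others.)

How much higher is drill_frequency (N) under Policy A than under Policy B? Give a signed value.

Policy A (D − 35, B − 71):
  F = 30
  U = 25 − 30 = -5
  B = 147 + 30 − 6·(-5) (−71 from intervention) = 136
  D = -42 − 30 + (-5) + 4·136 (−35 from intervention) = 432
  N = 222 + 5·30 + 4·136 + 5·432 = 3076
Policy B (F := 40, B := 207):
  F = 40
  U = 25 − 40 = -15
  B = 207
  D = -42 − 40 + (-15) + 4·207 = 731
  N = 222 + 5·40 + 4·207 + 5·731 = 4905
N: 3076 − 4905 = -1829

-1829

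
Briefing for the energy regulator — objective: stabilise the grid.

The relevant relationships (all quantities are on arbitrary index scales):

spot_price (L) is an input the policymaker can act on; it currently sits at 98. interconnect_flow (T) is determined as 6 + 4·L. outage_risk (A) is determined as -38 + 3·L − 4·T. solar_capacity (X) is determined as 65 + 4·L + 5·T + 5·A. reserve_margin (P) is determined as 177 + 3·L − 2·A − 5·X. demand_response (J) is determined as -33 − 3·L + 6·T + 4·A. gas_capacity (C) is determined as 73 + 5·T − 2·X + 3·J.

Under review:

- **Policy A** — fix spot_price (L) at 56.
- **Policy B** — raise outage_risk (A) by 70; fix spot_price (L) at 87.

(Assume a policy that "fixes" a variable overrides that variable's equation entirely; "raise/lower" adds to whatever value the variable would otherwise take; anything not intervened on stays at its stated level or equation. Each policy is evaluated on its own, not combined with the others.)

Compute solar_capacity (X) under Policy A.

-2511

Policy A (L := 56):
  L = 56
  T = 6 + 4·56 = 230
  A = -38 + 3·56 − 4·230 = -790
  X = 65 + 4·56 + 5·230 + 5·(-790) = -2511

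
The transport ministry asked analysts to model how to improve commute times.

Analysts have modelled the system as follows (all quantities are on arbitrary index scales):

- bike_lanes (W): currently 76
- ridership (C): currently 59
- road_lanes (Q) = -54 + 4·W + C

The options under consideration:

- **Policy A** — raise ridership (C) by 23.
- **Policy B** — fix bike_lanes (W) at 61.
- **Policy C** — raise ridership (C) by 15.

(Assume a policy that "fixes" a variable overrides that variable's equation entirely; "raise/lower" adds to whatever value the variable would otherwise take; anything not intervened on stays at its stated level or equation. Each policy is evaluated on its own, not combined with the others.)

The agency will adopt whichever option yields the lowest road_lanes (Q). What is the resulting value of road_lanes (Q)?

249

Policy A (C + 23):
  W = 76
  C = 59 + 23 = 82
  Q = -54 + 4·76 + 82 = 332
Policy B (W := 61):
  W = 61
  C = 59
  Q = -54 + 4·61 + 59 = 249
Policy C (C + 15):
  W = 76
  C = 59 + 15 = 74
  Q = -54 + 4·76 + 74 = 324
Comparing — Policy A: Q=332, Policy B: Q=249, Policy C: Q=324. Lowest is 249 (Policy B).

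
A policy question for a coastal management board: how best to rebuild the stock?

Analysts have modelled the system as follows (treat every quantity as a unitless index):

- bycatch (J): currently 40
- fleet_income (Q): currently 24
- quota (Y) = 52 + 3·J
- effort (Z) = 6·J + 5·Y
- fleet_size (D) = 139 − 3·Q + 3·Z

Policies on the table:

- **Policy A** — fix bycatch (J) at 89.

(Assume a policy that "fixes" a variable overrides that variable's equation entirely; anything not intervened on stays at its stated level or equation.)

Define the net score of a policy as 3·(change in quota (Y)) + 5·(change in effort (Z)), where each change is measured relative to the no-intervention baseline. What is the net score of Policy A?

Baseline:
  J = 40
  Y = 52 + 3·40 = 172
  Z = 0 + 6·40 + 5·172 = 1100
Policy A (J := 89):
  J = 89
  Y = 52 + 3·89 = 319
  Z = 0 + 6·89 + 5·319 = 2129
ΔY = 319 − 172 = 147; ΔZ = 2129 − 1100 = 1029
Score = 3·147 + 5·1029 = 5586

5586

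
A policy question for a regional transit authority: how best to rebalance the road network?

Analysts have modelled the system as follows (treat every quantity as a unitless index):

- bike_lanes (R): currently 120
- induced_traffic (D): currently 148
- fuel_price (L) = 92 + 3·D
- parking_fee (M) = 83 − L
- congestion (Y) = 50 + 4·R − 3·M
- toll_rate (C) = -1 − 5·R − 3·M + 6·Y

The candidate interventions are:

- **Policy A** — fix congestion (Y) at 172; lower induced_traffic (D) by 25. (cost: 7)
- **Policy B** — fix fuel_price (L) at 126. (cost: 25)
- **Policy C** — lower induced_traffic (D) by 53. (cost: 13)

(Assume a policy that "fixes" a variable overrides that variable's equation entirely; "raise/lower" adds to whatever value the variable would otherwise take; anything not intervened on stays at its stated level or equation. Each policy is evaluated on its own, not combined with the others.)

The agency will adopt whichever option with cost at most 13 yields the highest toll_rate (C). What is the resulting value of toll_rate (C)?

Policy A (Y := 172, D − 25):
  R = 120
  D = 148 − 25 = 123
  L = 92 + 3·123 = 461
  M = 83 − 461 = -378
  Y = 172
  C = -1 − 5·120 − 3·(-378) + 6·172 = 1565
Policy C (D − 53):
  R = 120
  D = 148 − 53 = 95
  L = 92 + 3·95 = 377
  M = 83 − 377 = -294
  Y = 50 + 4·120 − 3·(-294) = 1412
  C = -1 − 5·120 − 3·(-294) + 6·1412 = 8753
Comparing — Policy A: C=1565, Policy C: C=8753. Highest is 8753 (Policy C).

8753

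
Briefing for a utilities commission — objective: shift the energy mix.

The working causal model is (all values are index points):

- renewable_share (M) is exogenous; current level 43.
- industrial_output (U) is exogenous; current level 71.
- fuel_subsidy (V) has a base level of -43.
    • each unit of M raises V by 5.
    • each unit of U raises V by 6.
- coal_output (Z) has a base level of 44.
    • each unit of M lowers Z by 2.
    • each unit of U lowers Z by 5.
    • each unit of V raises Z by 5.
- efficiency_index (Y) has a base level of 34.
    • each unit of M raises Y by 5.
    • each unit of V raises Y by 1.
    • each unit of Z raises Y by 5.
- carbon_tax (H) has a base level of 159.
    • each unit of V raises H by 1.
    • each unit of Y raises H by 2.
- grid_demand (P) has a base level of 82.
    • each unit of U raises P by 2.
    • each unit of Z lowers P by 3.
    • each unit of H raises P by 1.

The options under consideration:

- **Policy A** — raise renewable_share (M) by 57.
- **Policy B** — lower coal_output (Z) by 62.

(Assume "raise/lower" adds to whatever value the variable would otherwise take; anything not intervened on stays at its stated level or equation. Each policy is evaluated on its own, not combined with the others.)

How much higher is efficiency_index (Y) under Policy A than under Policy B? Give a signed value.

Policy A (M + 57):
  M = 43 + 57 = 100
  U = 71
  V = -43 + 5·100 + 6·71 = 883
  Z = 44 − 2·100 − 5·71 + 5·883 = 3904
  Y = 34 + 5·100 + 883 + 5·3904 = 20937
Policy B (Z − 62):
  M = 43
  U = 71
  V = -43 + 5·43 + 6·71 = 598
  Z = 44 − 2·43 − 5·71 + 5·598 (−62 from intervention) = 2531
  Y = 34 + 5·43 + 598 + 5·2531 = 13502
Y: 20937 − 13502 = 7435

7435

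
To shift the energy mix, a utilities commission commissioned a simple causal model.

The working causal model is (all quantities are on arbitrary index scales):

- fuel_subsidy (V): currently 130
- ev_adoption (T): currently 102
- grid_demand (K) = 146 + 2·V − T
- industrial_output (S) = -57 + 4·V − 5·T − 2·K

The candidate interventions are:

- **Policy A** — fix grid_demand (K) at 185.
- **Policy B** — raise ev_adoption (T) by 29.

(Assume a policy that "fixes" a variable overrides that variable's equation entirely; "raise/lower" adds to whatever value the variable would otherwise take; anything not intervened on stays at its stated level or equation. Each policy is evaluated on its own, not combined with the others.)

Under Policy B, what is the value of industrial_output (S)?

-742

Policy B (T + 29):
  V = 130
  T = 102 + 29 = 131
  K = 146 + 2·130 − 131 = 275
  S = -57 + 4·130 − 5·131 − 2·275 = -742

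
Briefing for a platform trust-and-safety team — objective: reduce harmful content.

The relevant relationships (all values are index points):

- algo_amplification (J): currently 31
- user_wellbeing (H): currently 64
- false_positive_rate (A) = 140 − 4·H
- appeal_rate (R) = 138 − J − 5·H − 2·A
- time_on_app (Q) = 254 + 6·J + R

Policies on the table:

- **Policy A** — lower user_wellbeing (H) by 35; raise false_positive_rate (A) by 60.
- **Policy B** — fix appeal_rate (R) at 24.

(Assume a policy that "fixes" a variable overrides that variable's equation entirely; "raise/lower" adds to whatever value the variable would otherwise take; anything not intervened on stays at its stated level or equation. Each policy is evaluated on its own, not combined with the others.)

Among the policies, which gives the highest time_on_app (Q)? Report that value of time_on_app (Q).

464

Policy A (H − 35, A + 60):
  J = 31
  H = 64 − 35 = 29
  A = 140 − 4·29 (+60 from intervention) = 84
  R = 138 − 31 − 5·29 − 2·84 = -206
  Q = 254 + 6·31 + (-206) = 234
Policy B (R := 24):
  J = 31
  H = 64
  A = 140 − 4·64 = -116
  R = 24
  Q = 254 + 6·31 + 24 = 464
Comparing — Policy A: Q=234, Policy B: Q=464. Highest is 464 (Policy B).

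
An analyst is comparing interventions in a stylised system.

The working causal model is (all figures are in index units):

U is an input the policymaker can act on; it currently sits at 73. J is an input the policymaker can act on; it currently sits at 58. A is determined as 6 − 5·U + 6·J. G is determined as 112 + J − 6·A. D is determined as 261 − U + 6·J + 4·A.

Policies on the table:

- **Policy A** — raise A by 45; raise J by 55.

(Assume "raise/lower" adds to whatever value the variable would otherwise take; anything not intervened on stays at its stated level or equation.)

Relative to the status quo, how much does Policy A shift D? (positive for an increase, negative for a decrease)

1830

Baseline:
  U = 73
  J = 58
  A = 6 − 5·73 + 6·58 = -11
  D = 261 − 73 + 6·58 + 4·(-11) = 492
Policy A (A + 45, J + 55):
  U = 73
  J = 58 + 55 = 113
  A = 6 − 5·73 + 6·113 (+45 from intervention) = 364
  D = 261 − 73 + 6·113 + 4·364 = 2322
Change in D: 2322 − 492 = 1830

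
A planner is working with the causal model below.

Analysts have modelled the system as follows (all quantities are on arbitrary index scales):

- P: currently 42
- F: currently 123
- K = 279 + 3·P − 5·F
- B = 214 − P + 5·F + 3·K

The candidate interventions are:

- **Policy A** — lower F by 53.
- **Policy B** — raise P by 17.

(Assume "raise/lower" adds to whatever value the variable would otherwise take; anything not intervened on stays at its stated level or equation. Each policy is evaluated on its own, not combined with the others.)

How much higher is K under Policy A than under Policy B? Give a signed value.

214

Policy A (F − 53):
  P = 42
  F = 123 − 53 = 70
  K = 279 + 3·42 − 5·70 = 55
Policy B (P + 17):
  P = 42 + 17 = 59
  F = 123
  K = 279 + 3·59 − 5·123 = -159
K: 55 − (-159) = 214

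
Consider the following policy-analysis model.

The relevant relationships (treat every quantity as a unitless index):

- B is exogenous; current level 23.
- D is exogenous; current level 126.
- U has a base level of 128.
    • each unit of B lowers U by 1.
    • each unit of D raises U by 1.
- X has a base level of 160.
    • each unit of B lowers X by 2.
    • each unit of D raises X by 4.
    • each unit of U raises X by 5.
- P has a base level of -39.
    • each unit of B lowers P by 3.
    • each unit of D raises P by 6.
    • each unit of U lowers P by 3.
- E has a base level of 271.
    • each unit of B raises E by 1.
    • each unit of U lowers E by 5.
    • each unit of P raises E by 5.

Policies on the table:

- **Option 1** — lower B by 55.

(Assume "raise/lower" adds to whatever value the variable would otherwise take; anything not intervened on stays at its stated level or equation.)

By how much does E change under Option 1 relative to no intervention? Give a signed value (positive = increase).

Baseline:
  B = 23
  D = 126
  U = 128 − 23 + 126 = 231
  P = -39 − 3·23 + 6·126 − 3·231 = -45
  E = 271 + 23 − 5·231 + 5·(-45) = -1086
Option 1 (B − 55):
  B = 23 − 55 = -32
  D = 126
  U = 128 − (-32) + 126 = 286
  P = -39 − 3·(-32) + 6·126 − 3·286 = -45
  E = 271 + (-32) − 5·286 + 5·(-45) = -1416
Change in E: -1416 − (-1086) = -330

-330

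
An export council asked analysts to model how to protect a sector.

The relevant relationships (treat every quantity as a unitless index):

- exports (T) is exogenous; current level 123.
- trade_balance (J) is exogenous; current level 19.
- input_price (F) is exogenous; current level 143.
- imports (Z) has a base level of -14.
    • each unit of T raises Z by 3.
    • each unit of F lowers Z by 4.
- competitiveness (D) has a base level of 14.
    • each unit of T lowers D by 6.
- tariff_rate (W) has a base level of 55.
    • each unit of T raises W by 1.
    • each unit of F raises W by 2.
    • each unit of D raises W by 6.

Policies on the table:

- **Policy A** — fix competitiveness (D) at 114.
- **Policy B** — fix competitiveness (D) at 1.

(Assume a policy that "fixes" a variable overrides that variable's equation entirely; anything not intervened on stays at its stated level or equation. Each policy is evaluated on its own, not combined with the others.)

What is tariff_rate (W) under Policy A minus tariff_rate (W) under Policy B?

Policy A (D := 114):
  T = 123
  F = 143
  D = 114
  W = 55 + 123 + 2·143 + 6·114 = 1148
Policy B (D := 1):
  T = 123
  F = 143
  D = 1
  W = 55 + 123 + 2·143 + 6·1 = 470
W: 1148 − 470 = 678

678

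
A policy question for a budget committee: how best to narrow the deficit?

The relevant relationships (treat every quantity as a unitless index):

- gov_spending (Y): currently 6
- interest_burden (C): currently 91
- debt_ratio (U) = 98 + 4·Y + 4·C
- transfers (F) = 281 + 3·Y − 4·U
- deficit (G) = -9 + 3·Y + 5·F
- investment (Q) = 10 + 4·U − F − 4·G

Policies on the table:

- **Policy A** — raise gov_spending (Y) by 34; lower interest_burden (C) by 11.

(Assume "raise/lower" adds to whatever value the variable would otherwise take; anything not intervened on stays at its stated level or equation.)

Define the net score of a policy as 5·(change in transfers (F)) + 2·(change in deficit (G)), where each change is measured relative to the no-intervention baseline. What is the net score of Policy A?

Baseline:
  Y = 6
  C = 91
  U = 98 + 4·6 + 4·91 = 486
  F = 281 + 3·6 − 4·486 = -1645
  G = -9 + 3·6 + 5·(-1645) = -8216
Policy A (Y + 34, C − 11):
  Y = 6 + 34 = 40
  C = 91 − 11 = 80
  U = 98 + 4·40 + 4·80 = 578
  F = 281 + 3·40 − 4·578 = -1911
  G = -9 + 3·40 + 5·(-1911) = -9444
ΔF = -1911 − (-1645) = -266; ΔG = -9444 − (-8216) = -1228
Score = 5·(-266) + 2·(-1228) = -3786

-3786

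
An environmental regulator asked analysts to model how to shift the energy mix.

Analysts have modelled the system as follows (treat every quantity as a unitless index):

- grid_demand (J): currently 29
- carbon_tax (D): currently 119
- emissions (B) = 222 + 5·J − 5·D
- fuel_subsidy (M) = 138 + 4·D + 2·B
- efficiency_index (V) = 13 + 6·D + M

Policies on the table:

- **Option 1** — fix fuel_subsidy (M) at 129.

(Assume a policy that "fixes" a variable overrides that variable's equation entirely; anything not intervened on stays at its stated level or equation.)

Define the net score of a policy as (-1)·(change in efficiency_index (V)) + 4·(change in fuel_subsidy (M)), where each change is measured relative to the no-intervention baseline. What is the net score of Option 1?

-87

Baseline:
  J = 29
  D = 119
  B = 222 + 5·29 − 5·119 = -228
  M = 138 + 4·119 + 2·(-228) = 158
  V = 13 + 6·119 + 158 = 885
Option 1 (M := 129):
  J = 29
  D = 119
  B = 222 + 5·29 − 5·119 = -228
  M = 129
  V = 13 + 6·119 + 129 = 856
ΔV = 856 − 885 = -29; ΔM = 129 − 158 = -29
Score = (-1)·(-29) + 4·(-29) = -87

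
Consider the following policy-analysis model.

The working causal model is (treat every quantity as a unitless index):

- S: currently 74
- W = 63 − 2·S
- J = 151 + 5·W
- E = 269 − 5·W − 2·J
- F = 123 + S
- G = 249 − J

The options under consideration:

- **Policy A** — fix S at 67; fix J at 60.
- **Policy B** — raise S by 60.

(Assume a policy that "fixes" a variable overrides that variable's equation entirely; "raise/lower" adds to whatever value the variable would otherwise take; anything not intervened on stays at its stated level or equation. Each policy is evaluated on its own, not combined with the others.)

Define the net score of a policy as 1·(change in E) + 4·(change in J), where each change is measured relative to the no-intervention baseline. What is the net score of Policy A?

598

Baseline:
  S = 74
  W = 63 − 2·74 = -85
  J = 151 + 5·(-85) = -274
  E = 269 − 5·(-85) − 2·(-274) = 1242
Policy A (S := 67, J := 60):
  S = 67
  W = 63 − 2·67 = -71
  J = 60
  E = 269 − 5·(-71) − 2·60 = 504
ΔE = 504 − 1242 = -738; ΔJ = 60 − (-274) = 334
Score = 1·(-738) + 4·334 = 598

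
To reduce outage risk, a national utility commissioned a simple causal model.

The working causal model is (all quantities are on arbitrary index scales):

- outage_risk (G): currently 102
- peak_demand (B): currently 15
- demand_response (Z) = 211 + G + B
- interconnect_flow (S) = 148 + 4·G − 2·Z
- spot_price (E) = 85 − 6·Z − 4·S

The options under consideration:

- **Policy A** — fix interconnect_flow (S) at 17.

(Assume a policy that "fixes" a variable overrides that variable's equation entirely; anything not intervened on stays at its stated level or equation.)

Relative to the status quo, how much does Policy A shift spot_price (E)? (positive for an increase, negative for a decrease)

-468

Baseline:
  G = 102
  B = 15
  Z = 211 + 102 + 15 = 328
  S = 148 + 4·102 − 2·328 = -100
  E = 85 − 6·328 − 4·(-100) = -1483
Policy A (S := 17):
  G = 102
  B = 15
  Z = 211 + 102 + 15 = 328
  S = 17
  E = 85 − 6·328 − 4·17 = -1951
Change in E: -1951 − (-1483) = -468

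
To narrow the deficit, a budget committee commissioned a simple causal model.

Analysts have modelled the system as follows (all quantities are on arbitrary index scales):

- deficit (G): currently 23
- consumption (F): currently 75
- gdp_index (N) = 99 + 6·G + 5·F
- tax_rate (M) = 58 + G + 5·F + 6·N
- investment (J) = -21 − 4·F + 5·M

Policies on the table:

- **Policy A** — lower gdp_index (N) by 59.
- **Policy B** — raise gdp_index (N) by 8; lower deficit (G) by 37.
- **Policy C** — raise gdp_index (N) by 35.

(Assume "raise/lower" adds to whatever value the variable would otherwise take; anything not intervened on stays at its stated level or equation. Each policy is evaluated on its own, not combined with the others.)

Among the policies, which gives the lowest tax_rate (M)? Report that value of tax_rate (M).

Policy A (N − 59):
  G = 23
  F = 75
  N = 99 + 6·23 + 5·75 (−59 from intervention) = 553
  M = 58 + 23 + 5·75 + 6·553 = 3774
Policy B (N + 8, G − 37):
  G = 23 − 37 = -14
  F = 75
  N = 99 + 6·(-14) + 5·75 (+8 from intervention) = 398
  M = 58 + (-14) + 5·75 + 6·398 = 2807
Policy C (N + 35):
  G = 23
  F = 75
  N = 99 + 6·23 + 5·75 (+35 from intervention) = 647
  M = 58 + 23 + 5·75 + 6·647 = 4338
Comparing — Policy A: M=3774, Policy B: M=2807, Policy C: M=4338. Lowest is 2807 (Policy B).

2807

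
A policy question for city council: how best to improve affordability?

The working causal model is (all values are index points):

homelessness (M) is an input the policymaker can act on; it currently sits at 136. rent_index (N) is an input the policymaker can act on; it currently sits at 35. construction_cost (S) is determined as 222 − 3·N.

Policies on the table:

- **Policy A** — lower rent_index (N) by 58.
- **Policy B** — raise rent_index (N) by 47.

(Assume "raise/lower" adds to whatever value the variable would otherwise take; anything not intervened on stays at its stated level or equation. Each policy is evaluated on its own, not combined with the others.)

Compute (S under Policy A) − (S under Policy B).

315

Policy A (N − 58):
  N = 35 − 58 = -23
  S = 222 − 3·(-23) = 291
Policy B (N + 47):
  N = 35 + 47 = 82
  S = 222 − 3·82 = -24
S: 291 − (-24) = 315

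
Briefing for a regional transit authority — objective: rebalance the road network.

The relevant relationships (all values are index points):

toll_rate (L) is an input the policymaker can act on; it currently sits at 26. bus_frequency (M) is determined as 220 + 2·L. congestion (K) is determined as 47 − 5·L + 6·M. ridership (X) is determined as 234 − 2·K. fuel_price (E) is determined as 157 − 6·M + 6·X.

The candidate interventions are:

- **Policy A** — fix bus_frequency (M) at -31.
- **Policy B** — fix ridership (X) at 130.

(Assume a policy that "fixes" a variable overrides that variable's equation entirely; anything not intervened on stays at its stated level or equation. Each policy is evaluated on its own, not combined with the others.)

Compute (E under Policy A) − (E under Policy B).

Policy A (M := -31):
  L = 26
  M = -31
  K = 47 − 5·26 + 6·(-31) = -269
  X = 234 − 2·(-269) = 772
  E = 157 − 6·(-31) + 6·772 = 4975
Policy B (X := 130):
  L = 26
  M = 220 + 2·26 = 272
  K = 47 − 5·26 + 6·272 = 1549
  X = 130
  E = 157 − 6·272 + 6·130 = -695
E: 4975 − (-695) = 5670

5670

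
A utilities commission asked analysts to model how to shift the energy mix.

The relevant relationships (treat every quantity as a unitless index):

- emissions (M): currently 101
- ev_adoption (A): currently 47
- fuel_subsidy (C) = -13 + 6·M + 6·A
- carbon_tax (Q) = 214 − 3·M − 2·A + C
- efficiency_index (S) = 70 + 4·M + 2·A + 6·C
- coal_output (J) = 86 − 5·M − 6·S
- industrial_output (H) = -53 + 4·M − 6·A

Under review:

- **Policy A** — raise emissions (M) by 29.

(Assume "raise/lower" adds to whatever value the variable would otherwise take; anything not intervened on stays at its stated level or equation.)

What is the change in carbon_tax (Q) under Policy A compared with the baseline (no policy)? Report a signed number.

Baseline:
  M = 101
  A = 47
  C = -13 + 6·101 + 6·47 = 875
  Q = 214 − 3·101 − 2·47 + 875 = 692
Policy A (M + 29):
  M = 101 + 29 = 130
  A = 47
  C = -13 + 6·130 + 6·47 = 1049
  Q = 214 − 3·130 − 2·47 + 1049 = 779
Change in Q: 779 − 692 = 87

87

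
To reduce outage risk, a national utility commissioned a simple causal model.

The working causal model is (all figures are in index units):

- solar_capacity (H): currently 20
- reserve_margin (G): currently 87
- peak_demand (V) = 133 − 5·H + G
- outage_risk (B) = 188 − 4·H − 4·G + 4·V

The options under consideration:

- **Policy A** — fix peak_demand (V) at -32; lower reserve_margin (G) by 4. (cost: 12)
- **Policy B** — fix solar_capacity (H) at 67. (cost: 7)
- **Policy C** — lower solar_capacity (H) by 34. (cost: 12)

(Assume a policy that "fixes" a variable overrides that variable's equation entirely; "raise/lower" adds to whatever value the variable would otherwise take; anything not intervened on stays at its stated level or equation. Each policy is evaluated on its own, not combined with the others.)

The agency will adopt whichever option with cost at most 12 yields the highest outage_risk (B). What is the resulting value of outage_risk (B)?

Policy A (V := -32, G − 4):
  H = 20
  G = 87 − 4 = 83
  V = -32
  B = 188 − 4·20 − 4·83 + 4·(-32) = -352
Policy B (H := 67):
  H = 67
  G = 87
  V = 133 − 5·67 + 87 = -115
  B = 188 − 4·67 − 4·87 + 4·(-115) = -888
Policy C (H − 34):
  H = 20 − 34 = -14
  G = 87
  V = 133 − 5·(-14) + 87 = 290
  B = 188 − 4·(-14) − 4·87 + 4·290 = 1056
Comparing — Policy A: B=-352, Policy B: B=-888, Policy C: B=1056. Highest is 1056 (Policy C).

1056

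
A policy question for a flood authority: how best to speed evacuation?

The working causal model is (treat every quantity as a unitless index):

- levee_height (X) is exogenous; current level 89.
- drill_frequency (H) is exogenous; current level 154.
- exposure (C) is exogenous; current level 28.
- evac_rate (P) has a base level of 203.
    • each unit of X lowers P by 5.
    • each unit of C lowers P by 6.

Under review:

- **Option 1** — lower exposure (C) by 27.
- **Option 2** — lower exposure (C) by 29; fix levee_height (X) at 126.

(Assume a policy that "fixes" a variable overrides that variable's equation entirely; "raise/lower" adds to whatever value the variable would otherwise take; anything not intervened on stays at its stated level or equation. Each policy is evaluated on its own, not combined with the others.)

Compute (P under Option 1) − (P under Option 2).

173

Option 1 (C − 27):
  X = 89
  C = 28 − 27 = 1
  P = 203 − 5·89 − 6·1 = -248
Option 2 (C − 29, X := 126):
  X = 126
  C = 28 − 29 = -1
  P = 203 − 5·126 − 6·(-1) = -421
P: -248 − (-421) = 173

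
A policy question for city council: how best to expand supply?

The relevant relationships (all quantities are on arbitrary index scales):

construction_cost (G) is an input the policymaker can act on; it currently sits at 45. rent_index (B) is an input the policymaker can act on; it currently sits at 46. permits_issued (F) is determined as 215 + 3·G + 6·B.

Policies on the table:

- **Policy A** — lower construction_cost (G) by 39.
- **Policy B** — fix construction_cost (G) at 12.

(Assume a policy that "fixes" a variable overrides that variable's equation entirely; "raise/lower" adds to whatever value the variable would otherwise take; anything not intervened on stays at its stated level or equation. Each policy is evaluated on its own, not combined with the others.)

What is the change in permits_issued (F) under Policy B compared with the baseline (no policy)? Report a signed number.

-99

Baseline:
  G = 45
  B = 46
  F = 215 + 3·45 + 6·46 = 626
Policy B (G := 12):
  G = 12
  B = 46
  F = 215 + 3·12 + 6·46 = 527
Change in F: 527 − 626 = -99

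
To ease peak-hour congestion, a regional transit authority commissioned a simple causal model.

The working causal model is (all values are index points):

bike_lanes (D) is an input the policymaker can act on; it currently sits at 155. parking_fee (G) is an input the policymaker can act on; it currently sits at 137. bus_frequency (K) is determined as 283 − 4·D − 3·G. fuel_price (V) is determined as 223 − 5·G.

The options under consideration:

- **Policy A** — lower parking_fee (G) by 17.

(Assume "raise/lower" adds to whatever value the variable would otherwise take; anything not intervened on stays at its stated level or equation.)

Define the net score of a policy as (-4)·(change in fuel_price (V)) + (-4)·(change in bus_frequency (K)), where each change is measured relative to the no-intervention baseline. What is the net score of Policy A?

-544

Baseline:
  D = 155
  G = 137
  K = 283 − 4·155 − 3·137 = -748
  V = 223 − 5·137 = -462
Policy A (G − 17):
  D = 155
  G = 137 − 17 = 120
  K = 283 − 4·155 − 3·120 = -697
  V = 223 − 5·120 = -377
ΔV = -377 − (-462) = 85; ΔK = -697 − (-748) = 51
Score = (-4)·85 + (-4)·51 = -544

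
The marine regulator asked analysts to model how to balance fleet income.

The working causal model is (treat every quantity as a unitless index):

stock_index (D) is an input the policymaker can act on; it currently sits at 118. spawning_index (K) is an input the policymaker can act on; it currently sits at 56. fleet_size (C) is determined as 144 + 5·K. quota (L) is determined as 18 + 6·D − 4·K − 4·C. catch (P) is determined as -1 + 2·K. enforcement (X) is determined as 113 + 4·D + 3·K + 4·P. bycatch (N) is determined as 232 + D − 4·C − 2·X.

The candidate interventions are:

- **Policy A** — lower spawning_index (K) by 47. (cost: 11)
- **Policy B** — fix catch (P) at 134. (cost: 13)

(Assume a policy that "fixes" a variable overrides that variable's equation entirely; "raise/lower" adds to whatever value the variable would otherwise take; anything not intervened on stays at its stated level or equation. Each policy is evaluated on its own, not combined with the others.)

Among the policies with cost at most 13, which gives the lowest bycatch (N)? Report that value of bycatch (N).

Policy A (K − 47):
  D = 118
  K = 56 − 47 = 9
  C = 144 + 5·9 = 189
  P = -1 + 2·9 = 17
  X = 113 + 4·118 + 3·9 + 4·17 = 680
  N = 232 + 118 − 4·189 − 2·680 = -1766
Policy B (P := 134):
  D = 118
  K = 56
  C = 144 + 5·56 = 424
  P = 134
  X = 113 + 4·118 + 3·56 + 4·134 = 1289
  N = 232 + 118 − 4·424 − 2·1289 = -3924
Comparing — Policy A: N=-1766, Policy B: N=-3924. Lowest is -3924 (Policy B).

-3924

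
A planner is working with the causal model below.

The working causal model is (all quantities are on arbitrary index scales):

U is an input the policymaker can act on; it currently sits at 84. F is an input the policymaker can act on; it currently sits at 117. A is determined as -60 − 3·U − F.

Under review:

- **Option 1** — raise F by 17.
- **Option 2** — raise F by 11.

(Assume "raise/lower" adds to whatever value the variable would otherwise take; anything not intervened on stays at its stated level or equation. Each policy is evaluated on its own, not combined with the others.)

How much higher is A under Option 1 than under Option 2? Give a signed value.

-6

Option 1 (F + 17):
  U = 84
  F = 117 + 17 = 134
  A = -60 − 3·84 − 134 = -446
Option 2 (F + 11):
  U = 84
  F = 117 + 11 = 128
  A = -60 − 3·84 − 128 = -440
A: -446 − (-440) = -6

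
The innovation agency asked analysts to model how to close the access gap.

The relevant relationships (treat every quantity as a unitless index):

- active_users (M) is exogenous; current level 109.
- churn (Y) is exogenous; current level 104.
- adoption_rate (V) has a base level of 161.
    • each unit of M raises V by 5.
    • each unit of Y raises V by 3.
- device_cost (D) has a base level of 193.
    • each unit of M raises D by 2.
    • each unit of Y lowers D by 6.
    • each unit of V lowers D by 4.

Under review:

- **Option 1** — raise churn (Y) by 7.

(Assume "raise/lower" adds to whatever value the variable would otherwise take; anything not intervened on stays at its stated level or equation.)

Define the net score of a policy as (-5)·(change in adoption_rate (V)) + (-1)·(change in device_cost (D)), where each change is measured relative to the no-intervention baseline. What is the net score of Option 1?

Baseline:
  M = 109
  Y = 104
  V = 161 + 5·109 + 3·104 = 1018
  D = 193 + 2·109 − 6·104 − 4·1018 = -4285
Option 1 (Y + 7):
  M = 109
  Y = 104 + 7 = 111
  V = 161 + 5·109 + 3·111 = 1039
  D = 193 + 2·109 − 6·111 − 4·1039 = -4411
ΔV = 1039 − 1018 = 21; ΔD = -4411 − (-4285) = -126
Score = (-5)·21 + (-1)·(-126) = 21

21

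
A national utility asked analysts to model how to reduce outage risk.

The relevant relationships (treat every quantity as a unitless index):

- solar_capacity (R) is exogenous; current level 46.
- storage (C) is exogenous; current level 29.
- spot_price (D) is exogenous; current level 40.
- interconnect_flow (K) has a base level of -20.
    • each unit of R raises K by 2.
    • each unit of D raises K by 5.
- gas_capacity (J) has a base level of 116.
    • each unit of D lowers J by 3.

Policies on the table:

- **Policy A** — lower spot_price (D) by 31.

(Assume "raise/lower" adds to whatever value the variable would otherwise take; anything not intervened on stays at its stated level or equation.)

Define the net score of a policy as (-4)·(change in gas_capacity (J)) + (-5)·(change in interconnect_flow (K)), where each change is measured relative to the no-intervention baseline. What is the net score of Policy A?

403

Baseline:
  R = 46
  D = 40
  K = -20 + 2·46 + 5·40 = 272
  J = 116 − 3·40 = -4
Policy A (D − 31):
  R = 46
  D = 40 − 31 = 9
  K = -20 + 2·46 + 5·9 = 117
  J = 116 − 3·9 = 89
ΔJ = 89 − (-4) = 93; ΔK = 117 − 272 = -155
Score = (-4)·93 + (-5)·(-155) = 403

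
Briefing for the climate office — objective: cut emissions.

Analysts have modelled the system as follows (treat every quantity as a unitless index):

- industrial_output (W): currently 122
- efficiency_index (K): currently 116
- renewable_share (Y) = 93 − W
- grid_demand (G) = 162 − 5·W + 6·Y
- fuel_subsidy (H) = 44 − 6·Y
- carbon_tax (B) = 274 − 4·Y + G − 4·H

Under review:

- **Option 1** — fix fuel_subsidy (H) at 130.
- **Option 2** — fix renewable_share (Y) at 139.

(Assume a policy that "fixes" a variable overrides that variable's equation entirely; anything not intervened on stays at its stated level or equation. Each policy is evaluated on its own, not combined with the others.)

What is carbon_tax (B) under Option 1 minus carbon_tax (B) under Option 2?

Option 1 (H := 130):
  W = 122
  Y = 93 − 122 = -29
  G = 162 − 5·122 + 6·(-29) = -622
  H = 130
  B = 274 − 4·(-29) + (-622) − 4·130 = -752
Option 2 (Y := 139):
  W = 122
  Y = 139
  G = 162 − 5·122 + 6·139 = 386
  H = 44 − 6·139 = -790
  B = 274 − 4·139 + 386 − 4·(-790) = 3264
B: -752 − 3264 = -4016

-4016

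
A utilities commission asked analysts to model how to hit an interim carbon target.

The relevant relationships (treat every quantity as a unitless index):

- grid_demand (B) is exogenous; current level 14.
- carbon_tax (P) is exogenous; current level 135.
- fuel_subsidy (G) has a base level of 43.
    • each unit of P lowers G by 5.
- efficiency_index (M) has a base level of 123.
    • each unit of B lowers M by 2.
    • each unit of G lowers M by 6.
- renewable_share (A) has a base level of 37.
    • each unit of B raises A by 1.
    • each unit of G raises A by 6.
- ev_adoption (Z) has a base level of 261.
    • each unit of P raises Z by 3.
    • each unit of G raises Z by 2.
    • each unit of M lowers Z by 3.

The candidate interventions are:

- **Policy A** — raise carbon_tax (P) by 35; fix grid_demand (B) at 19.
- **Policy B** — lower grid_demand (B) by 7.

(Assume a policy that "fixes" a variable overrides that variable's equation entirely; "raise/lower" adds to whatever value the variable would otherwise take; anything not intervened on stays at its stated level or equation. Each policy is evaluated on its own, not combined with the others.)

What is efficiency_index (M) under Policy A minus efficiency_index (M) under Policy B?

Policy A (P + 35, B := 19):
  B = 19
  P = 135 + 35 = 170
  G = 43 − 5·170 = -807
  M = 123 − 2·19 − 6·(-807) = 4927
Policy B (B − 7):
  B = 14 − 7 = 7
  P = 135
  G = 43 − 5·135 = -632
  M = 123 − 2·7 − 6·(-632) = 3901
M: 4927 − 3901 = 1026

1026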